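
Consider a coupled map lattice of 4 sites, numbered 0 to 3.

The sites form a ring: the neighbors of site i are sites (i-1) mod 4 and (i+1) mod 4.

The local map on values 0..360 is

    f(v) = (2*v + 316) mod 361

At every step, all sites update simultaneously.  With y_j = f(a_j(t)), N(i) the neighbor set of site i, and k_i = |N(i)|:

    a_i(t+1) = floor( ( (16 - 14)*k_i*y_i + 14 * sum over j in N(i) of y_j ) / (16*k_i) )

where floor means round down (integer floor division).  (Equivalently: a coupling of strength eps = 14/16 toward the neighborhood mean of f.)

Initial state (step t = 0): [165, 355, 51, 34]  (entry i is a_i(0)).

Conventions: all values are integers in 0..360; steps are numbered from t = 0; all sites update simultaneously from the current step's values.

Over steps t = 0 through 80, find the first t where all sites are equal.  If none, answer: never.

Simulating step by step:
t=0: [165, 355, 51, 34]  (not all equal)
t=1: [178, 187, 150, 152]  (not all equal)
t=2: [296, 288, 289, 280]  (not all equal)
t=3: [165, 177, 163, 175]  (not all equal)
t=4: [304, 286, 303, 285]  (not all equal)
t=5: [169, 196, 169, 196]  (not all equal)
t=6: [340, 299, 340, 299]  (not all equal)
t=7: [202, 263, 202, 263]  (not all equal)
t=8: [149, 329, 149, 329]  (not all equal)
t=9: [252, 252, 252, 252]  (all equal)

Answer: 9
Key observation: Synchronization is absorbing here: once all sites are equal they stay equal, and step 9 is the first all-equal step.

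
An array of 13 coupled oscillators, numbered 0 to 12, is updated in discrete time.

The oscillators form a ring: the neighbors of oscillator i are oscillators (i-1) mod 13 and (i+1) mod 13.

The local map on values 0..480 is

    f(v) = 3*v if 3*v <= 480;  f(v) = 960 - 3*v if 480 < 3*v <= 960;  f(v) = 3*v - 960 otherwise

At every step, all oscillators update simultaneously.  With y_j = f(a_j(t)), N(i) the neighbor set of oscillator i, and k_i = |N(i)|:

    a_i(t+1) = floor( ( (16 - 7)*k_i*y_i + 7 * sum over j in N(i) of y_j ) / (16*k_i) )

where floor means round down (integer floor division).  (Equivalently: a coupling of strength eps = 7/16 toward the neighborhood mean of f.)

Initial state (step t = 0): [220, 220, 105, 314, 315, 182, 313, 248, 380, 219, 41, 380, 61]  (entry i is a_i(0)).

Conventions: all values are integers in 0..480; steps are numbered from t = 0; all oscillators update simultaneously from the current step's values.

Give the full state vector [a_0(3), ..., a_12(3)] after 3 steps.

Simulating step by step:
t=0: [220, 220, 105, 314, 315, 182, 313, 248, 380, 219, 41, 380, 61]
t=1: [274, 303, 246, 82, 102, 240, 149, 165, 214, 236, 174, 168, 207]
t=2: [162, 107, 189, 253, 278, 299, 405, 428, 335, 307, 401, 426, 320]
t=3: [336, 370, 335, 226, 128, 118, 228, 247, 104, 84, 214, 232, 173]

Answer: [336, 370, 335, 226, 128, 118, 228, 247, 104, 84, 214, 232, 173]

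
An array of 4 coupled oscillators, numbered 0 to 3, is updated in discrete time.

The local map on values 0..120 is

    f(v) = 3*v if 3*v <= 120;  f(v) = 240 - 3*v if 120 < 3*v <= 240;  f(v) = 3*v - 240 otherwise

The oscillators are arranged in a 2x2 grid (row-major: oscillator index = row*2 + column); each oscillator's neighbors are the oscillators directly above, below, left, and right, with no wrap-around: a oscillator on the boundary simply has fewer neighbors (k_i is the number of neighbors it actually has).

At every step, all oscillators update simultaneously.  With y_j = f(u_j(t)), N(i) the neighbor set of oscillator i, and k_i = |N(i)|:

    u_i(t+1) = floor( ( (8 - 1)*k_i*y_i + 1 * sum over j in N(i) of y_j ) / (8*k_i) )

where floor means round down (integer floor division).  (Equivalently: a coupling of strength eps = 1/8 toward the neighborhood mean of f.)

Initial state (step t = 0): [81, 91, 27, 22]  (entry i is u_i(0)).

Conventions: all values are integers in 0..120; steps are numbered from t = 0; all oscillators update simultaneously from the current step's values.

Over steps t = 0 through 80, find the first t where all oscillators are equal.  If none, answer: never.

Answer: 37
Key observation: Synchronization is absorbing here: once all oscillators are equal they stay equal, and step 37 is the first all-equal step.

Derivation:
t=0: [81, 91, 27, 22]  (not all equal)
t=1: [9, 33, 75, 64]  (not all equal)
t=2: [30, 91, 17, 49]  (not all equal)
t=3: [84, 40, 56, 86]  (not all equal)
t=4: [22, 106, 64, 27]  (not all equal)
t=5: [65, 77, 51, 78]  (not all equal)
t=6: [45, 11, 79, 11]  (not all equal)
t=7: [94, 37, 11, 31]  (not all equal)
t=8: [45, 105, 37, 90]  (not all equal)
t=9: [103, 74, 105, 37]  (not all equal)
t=10: [66, 27, 76, 102]  (not all equal)
t=11: [42, 77, 17, 63]  (not all equal)
t=12: [103, 18, 54, 48]  (not all equal)
t=13: [68, 57, 78, 92]  (not all equal)
t=14: [36, 64, 9, 36]  (not all equal)
t=15: [99, 55, 37, 99]  (not all equal)
t=16: [61, 72, 104, 61]  (not all equal)
t=17: [55, 28, 70, 55]  (not all equal)
t=18: [72, 82, 35, 72]  (not all equal)
t=19: [27, 8, 94, 27]  (not all equal)
t=20: [75, 31, 46, 75]  (not all equal)
t=21: [25, 83, 91, 25]  (not all equal)
t=22: [68, 17, 38, 68]  (not all equal)
t=23: [41, 49, 104, 41]  (not all equal)
t=24: [112, 96, 77, 112]  (not all equal)
t=25: [87, 54, 19, 87]  (not all equal)
t=26: [26, 70, 52, 26]  (not all equal)
t=27: [75, 36, 83, 75]  (not all equal)
t=28: [20, 96, 9, 20]  (not all equal)
t=29: [57, 49, 31, 57]  (not all equal)
t=30: [72, 90, 90, 72]  (not all equal)
t=31: [24, 29, 29, 24]  (not all equal)
t=32: [73, 85, 85, 73]  (not all equal)
t=33: [20, 15, 15, 20]  (not all equal)
t=34: [58, 46, 46, 58]  (not all equal)
t=35: [70, 97, 97, 70]  (not all equal)
t=36: [32, 48, 48, 32]  (not all equal)
t=37: [96, 96, 96, 96]  (all equal)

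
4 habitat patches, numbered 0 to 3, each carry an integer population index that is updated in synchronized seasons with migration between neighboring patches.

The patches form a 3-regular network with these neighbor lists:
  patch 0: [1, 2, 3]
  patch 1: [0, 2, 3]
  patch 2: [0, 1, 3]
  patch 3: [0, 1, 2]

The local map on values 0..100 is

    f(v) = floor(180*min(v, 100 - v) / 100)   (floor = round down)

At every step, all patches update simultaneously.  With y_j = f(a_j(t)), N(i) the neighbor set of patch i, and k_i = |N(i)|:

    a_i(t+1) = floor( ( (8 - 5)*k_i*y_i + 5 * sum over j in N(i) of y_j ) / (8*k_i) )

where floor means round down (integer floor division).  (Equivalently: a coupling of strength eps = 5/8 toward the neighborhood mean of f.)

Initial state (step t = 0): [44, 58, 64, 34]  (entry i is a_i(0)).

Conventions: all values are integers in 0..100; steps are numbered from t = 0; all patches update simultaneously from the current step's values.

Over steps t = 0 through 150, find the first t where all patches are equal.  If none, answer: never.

Simulating step by step:
t=0: [44, 58, 64, 34]  (not all equal)
t=1: [71, 70, 68, 68]  (not all equal)
t=2: [54, 54, 55, 55]  (not all equal)
t=3: [81, 81, 81, 81]  (all equal)

Answer: 3
Key observation: Synchronization is absorbing here: once all patches are equal they stay equal, and step 3 is the first all-equal step.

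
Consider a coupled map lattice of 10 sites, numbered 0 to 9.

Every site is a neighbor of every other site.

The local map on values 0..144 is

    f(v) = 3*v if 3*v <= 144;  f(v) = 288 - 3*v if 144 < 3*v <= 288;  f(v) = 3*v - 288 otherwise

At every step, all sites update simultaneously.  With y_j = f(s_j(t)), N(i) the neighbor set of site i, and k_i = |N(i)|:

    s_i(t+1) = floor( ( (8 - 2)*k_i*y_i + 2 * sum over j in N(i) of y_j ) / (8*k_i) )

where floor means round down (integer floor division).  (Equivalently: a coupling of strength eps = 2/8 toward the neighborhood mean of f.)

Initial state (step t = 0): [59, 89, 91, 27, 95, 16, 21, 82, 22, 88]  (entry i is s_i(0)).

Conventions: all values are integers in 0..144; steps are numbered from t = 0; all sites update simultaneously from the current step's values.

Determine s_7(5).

Answer: s_7(5) = 23

Derivation:
t=0: [59, 89, 91, 27, 95, 16, 21, 82, 22, 88]
t=1: [93, 28, 24, 71, 15, 47, 58, 43, 60, 30]
t=2: [30, 84, 76, 78, 56, 125, 106, 117, 102, 89]
t=3: [81, 42, 59, 55, 102, 78, 37, 61, 29, 31]
t=4: [56, 115, 104, 113, 37, 63, 104, 100, 87, 91]
t=5: [101, 56, 32, 51, 95, 86, 32, 23, 34, 25]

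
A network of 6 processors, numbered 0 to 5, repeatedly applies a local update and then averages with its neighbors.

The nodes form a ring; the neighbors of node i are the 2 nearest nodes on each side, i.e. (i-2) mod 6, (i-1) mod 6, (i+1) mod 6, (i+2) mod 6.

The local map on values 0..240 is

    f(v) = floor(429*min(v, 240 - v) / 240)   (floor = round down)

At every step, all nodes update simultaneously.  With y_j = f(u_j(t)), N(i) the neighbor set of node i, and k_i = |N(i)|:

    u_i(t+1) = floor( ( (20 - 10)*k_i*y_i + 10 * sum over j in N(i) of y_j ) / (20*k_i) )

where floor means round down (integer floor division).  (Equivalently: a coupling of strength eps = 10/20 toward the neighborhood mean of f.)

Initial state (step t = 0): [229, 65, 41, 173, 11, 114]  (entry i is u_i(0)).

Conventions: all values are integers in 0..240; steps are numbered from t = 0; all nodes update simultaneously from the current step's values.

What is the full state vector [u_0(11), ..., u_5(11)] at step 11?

Answer: [143, 139, 142, 139, 143, 139]

Derivation:
t=0: [229, 65, 41, 173, 11, 114]
t=1: [60, 109, 70, 110, 61, 135]
t=2: [130, 173, 138, 174, 131, 169]
t=3: [175, 137, 169, 136, 174, 141]
t=4: [133, 167, 138, 167, 133, 163]
t=5: [175, 145, 171, 145, 175, 148]
t=6: [129, 156, 132, 156, 129, 153]
t=7: [186, 162, 183, 162, 186, 164]
t=8: [106, 128, 109, 128, 106, 126]
t=9: [192, 198, 194, 198, 192, 198]
t=10: [82, 77, 81, 77, 82, 77]
t=11: [143, 139, 142, 139, 143, 139]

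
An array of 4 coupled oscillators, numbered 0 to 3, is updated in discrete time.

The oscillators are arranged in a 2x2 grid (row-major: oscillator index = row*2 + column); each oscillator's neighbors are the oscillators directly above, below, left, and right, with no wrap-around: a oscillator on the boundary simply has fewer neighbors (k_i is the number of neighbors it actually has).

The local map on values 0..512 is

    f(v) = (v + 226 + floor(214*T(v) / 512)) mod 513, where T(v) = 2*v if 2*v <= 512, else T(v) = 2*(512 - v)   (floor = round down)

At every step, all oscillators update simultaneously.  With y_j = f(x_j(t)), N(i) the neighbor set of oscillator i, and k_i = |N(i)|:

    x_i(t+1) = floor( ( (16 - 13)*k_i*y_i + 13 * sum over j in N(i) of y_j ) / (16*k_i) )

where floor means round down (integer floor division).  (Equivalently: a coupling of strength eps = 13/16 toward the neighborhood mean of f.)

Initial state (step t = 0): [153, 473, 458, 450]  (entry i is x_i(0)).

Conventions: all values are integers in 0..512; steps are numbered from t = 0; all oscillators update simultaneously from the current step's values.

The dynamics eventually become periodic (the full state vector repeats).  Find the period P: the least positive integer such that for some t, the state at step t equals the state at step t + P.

Answer: 3
Key observation: The state at step 17, [203, 203, 203, 203], reappears at step 20 — and no state repeats earlier — so the cycle the system enters has period 3.

Derivation:
t=0: [153, 473, 458, 450]
t=1: [271, 333, 333, 216]
t=2: [193, 156, 156, 178]
t=3: [428, 139, 139, 423]
t=4: [430, 261, 261, 430]
t=5: [188, 205, 205, 188]
t=6: [83, 63, 63, 83]
t=7: [347, 371, 371, 347]
t=8: [200, 197, 197, 200]
t=9: [75, 78, 78, 75]
t=10: [367, 364, 364, 367]
t=11: [200, 200, 200, 200]
t=12: [80, 80, 80, 80]
t=13: [372, 372, 372, 372]
t=14: [202, 202, 202, 202]
t=15: [83, 83, 83, 83]
t=16: [378, 378, 378, 378]
t=17: [203, 203, 203, 203]
t=18: [85, 85, 85, 85]
t=19: [382, 382, 382, 382]
t=20: [203, 203, 203, 203]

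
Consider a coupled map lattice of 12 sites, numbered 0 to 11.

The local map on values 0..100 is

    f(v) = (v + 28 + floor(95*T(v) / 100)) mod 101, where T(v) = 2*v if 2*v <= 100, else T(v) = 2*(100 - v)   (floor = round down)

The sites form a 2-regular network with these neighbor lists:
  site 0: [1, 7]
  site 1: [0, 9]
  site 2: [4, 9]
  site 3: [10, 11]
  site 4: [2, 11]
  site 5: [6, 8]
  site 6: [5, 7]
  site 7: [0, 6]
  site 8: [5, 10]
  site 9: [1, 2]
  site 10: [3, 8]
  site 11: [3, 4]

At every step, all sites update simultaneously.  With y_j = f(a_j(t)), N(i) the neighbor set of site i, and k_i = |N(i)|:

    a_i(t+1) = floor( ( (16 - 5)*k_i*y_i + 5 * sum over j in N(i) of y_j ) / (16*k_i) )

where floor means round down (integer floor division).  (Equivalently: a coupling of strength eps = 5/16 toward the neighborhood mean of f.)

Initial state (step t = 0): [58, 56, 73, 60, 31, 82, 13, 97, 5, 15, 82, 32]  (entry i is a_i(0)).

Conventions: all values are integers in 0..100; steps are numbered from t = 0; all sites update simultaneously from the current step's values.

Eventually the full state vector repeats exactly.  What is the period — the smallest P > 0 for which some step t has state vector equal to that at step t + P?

Simulating step by step:
t=0: [58, 56, 73, 60, 31, 82, 13, 97, 5, 15, 82, 32]
t=1: [58, 66, 48, 53, 21, 46, 55, 40, 42, 67, 45, 25]
t=2: [59, 57, 67, 71, 86, 59, 62, 50, 51, 57, 57, 93]
t=3: [64, 64, 54, 51, 40, 63, 63, 68, 68, 63, 64, 37]
t=4: [58, 59, 62, 63, 45, 59, 59, 56, 56, 61, 60, 41]
t=5: [64, 63, 60, 58, 55, 63, 63, 65, 65, 62, 63, 49]
t=6: [59, 60, 63, 64, 66, 59, 59, 58, 58, 61, 60, 67]
t=7: [63, 62, 59, 59, 57, 63, 63, 63, 63, 61, 62, 56]
t=8: [60, 61, 63, 63, 64, 60, 60, 60, 60, 62, 61, 65]
t=9: [62, 62, 60, 60, 59, 63, 63, 63, 62, 61, 61, 58]
t=10: [60, 61, 62, 63, 63, 60, 60, 60, 61, 62, 62, 63]
t=11: [62, 62, 60, 60, 60, 62, 63, 63, 62, 61, 61, 60]
t=12: [60, 61, 62, 62, 63, 60, 60, 60, 61, 62, 62, 63]
t=13: [62, 62, 60, 60, 60, 62, 63, 63, 62, 61, 61, 60]

Answer: 2
Key observation: The state at step 11, [62, 62, 60, 60, 60, 62, 63, 63, 62, 61, 61, 60], reappears at step 13 — and no state repeats earlier — so the cycle the system enters has period 2.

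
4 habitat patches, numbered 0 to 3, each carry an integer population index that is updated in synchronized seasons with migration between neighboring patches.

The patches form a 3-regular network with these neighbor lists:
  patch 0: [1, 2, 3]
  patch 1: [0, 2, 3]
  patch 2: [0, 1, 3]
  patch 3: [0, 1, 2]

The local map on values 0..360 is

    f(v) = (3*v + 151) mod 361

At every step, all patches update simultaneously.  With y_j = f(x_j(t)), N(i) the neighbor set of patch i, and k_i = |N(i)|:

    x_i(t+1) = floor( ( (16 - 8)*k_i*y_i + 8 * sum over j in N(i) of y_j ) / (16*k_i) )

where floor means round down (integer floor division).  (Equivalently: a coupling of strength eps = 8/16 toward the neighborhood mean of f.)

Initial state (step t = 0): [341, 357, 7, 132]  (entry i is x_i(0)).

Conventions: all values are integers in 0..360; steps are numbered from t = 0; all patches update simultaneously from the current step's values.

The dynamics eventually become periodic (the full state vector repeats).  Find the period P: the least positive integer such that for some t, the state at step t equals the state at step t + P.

Simulating step by step:
t=0: [341, 357, 7, 132]
t=1: [128, 144, 155, 160]
t=2: [211, 227, 238, 243]
t=3: [99, 115, 126, 131]
t=4: [124, 140, 151, 156]
t=5: [199, 215, 226, 231]
t=6: [63, 79, 90, 95]
t=7: [197, 92, 103, 108]
t=8: [56, 71, 82, 87]
t=9: [174, 69, 80, 85]
t=10: [228, 243, 134, 139]
t=11: [149, 164, 175, 180]
t=12: [273, 288, 299, 304]
t=13: [284, 299, 310, 315]
t=14: [256, 271, 282, 167]
t=15: [233, 248, 259, 264]
t=16: [164, 179, 190, 195]
t=17: [257, 272, 283, 168]
t=18: [236, 251, 262, 267]
t=19: [173, 188, 199, 204]
t=20: [224, 239, 130, 135]
t=21: [137, 152, 163, 168]
t=22: [237, 252, 263, 268]
t=23: [176, 191, 202, 207]
t=24: [173, 68, 79, 84]
t=25: [225, 240, 131, 136]
t=26: [140, 155, 166, 171]
t=27: [246, 261, 272, 277]
t=28: [203, 218, 229, 234]
t=29: [74, 89, 100, 105]
t=30: [48, 63, 74, 79]
t=31: [210, 225, 116, 121]
t=32: [95, 110, 121, 126]
t=33: [111, 126, 137, 142]
t=34: [159, 174, 185, 190]
t=35: [303, 318, 329, 334]
t=36: [193, 88, 99, 104]
t=37: [44, 59, 70, 75]
t=38: [198, 213, 104, 109]
t=39: [59, 74, 85, 90]
t=40: [183, 78, 89, 94]
t=41: [195, 90, 101, 106]
t=42: [50, 65, 76, 81]
t=43: [216, 231, 122, 127]
t=44: [113, 128, 139, 144]
t=45: [165, 180, 191, 196]
t=46: [200, 215, 106, 111]
t=47: [65, 80, 91, 96]
t=48: [201, 96, 107, 112]
t=49: [68, 83, 94, 99]
t=50: [210, 105, 116, 121]
t=51: [95, 110, 121, 126]

Answer: 19
Key observation: The state at step 32, [95, 110, 121, 126], reappears at step 51 — and no state repeats earlier — so the cycle the system enters has period 19.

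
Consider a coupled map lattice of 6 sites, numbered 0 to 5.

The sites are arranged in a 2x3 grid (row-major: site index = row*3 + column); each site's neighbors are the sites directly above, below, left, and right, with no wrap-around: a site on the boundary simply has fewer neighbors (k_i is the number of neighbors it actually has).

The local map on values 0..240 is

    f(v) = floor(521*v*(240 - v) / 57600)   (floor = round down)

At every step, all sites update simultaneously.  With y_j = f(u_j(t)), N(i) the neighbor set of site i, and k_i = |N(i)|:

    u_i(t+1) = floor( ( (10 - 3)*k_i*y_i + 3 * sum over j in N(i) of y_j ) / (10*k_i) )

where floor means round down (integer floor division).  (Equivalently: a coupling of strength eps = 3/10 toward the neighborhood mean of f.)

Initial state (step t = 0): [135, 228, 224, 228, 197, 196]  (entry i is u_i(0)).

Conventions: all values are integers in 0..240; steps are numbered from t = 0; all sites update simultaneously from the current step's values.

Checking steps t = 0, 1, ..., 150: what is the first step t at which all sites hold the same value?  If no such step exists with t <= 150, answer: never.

Simulating step by step:
t=0: [135, 228, 224, 228, 197, 196]  (not all equal)
t=1: [96, 40, 37, 47, 65, 70]  (not all equal)
t=2: [110, 79, 73, 91, 97, 100]  (not all equal)
t=3: [125, 116, 113, 123, 123, 123]  (not all equal)
t=4: [130, 129, 129, 130, 130, 129]  (not all equal)
t=5: [129, 129, 129, 129, 129, 129]  (all equal)

Answer: 5
Key observation: Synchronization is absorbing here: once all sites are equal they stay equal, and step 5 is the first all-equal step.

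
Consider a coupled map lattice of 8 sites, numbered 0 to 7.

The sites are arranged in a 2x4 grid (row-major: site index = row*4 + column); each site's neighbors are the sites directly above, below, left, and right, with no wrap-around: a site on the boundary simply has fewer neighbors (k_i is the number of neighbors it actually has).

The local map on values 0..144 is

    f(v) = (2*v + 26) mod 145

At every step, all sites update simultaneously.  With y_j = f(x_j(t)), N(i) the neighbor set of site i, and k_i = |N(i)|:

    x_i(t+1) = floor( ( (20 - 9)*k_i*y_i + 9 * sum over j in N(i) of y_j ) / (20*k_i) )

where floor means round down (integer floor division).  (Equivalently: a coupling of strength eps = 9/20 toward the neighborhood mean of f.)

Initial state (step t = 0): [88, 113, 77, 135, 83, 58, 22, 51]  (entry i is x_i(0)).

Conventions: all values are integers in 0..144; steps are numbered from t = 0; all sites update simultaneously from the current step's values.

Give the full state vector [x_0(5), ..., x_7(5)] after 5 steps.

Simulating step by step:
t=0: [88, 113, 77, 135, 83, 58, 22, 51]
t=1: [66, 93, 46, 39, 70, 111, 84, 87]
t=2: [26, 71, 97, 96, 37, 77, 68, 64]
t=3: [70, 40, 58, 59, 80, 40, 27, 25]
t=4: [44, 98, 127, 128, 51, 92, 92, 92]
t=5: [108, 89, 116, 120, 110, 76, 75, 81]

Answer: [108, 89, 116, 120, 110, 76, 75, 81]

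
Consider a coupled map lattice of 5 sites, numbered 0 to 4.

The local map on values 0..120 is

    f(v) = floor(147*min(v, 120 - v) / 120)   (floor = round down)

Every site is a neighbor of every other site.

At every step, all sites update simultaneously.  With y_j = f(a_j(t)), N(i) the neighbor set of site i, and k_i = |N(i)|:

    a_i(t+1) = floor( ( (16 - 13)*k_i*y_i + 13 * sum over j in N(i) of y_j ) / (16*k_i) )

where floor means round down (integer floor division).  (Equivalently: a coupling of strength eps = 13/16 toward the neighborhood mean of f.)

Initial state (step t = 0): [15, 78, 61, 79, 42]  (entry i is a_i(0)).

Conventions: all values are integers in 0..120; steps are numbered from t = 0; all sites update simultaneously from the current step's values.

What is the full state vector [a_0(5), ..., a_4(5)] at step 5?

Answer: [73, 73, 73, 73, 73]

Derivation:
t=0: [15, 78, 61, 79, 42]
t=1: [48, 48, 48, 48, 48]
t=2: [58, 58, 58, 58, 58]
t=3: [71, 71, 71, 71, 71]
t=4: [60, 60, 60, 60, 60]
t=5: [73, 73, 73, 73, 73]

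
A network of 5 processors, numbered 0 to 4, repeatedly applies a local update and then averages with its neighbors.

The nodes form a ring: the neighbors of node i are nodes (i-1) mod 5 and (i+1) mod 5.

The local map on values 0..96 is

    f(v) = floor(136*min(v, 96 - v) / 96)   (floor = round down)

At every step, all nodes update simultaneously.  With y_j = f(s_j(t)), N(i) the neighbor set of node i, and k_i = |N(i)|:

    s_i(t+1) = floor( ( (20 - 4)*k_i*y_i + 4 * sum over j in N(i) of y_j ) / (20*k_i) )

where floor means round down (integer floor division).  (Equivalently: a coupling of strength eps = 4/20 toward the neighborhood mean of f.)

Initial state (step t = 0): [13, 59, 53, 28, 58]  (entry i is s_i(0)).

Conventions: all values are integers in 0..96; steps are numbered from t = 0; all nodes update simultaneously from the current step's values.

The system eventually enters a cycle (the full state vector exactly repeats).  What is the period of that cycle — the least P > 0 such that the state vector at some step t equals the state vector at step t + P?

Simulating step by step:
t=0: [13, 59, 53, 28, 58]
t=1: [24, 49, 57, 42, 48]
t=2: [40, 61, 56, 59, 63]
t=3: [54, 50, 54, 51, 47]
t=4: [60, 63, 60, 62, 65]
t=5: [49, 47, 50, 47, 44]
t=6: [65, 65, 65, 65, 62]
t=7: [43, 43, 43, 43, 47]
t=8: [60, 60, 60, 60, 64]
t=9: [50, 51, 51, 50, 46]
t=10: [64, 63, 63, 64, 65]
t=11: [44, 45, 45, 44, 43]
t=12: [61, 62, 62, 61, 60]
t=13: [49, 48, 48, 49, 50]
t=14: [66, 67, 67, 66, 65]
t=15: [42, 41, 41, 42, 42]
t=16: [58, 58, 58, 58, 59]
t=17: [52, 53, 53, 52, 52]
t=18: [61, 60, 60, 61, 62]
t=19: [49, 50, 50, 49, 48]
t=20: [66, 65, 65, 66, 67]
t=21: [42, 42, 42, 42, 41]
t=22: [58, 59, 59, 58, 58]
t=23: [52, 52, 52, 52, 53]
t=24: [61, 62, 62, 61, 60]

Answer: 12
Key observation: The state at step 12, [61, 62, 62, 61, 60], reappears at step 24 — and no state repeats earlier — so the cycle the system enters has period 12.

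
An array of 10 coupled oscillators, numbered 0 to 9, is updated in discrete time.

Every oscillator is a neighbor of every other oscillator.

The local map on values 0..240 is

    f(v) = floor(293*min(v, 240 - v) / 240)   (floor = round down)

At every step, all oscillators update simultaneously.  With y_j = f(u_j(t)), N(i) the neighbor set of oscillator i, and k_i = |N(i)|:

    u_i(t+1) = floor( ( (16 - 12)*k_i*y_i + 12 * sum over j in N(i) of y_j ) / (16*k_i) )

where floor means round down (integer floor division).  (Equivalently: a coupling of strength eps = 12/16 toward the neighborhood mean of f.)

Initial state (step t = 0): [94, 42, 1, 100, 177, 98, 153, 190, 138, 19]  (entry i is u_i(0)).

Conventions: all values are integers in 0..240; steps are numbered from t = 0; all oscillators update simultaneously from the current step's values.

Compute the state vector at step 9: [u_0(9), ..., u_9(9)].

Simulating step by step:
t=0: [94, 42, 1, 100, 177, 98, 153, 190, 138, 19]
t=1: [85, 74, 66, 86, 79, 86, 84, 76, 87, 70]
t=2: [97, 95, 93, 97, 96, 97, 97, 95, 97, 94]
t=3: [116, 116, 115, 116, 116, 116, 116, 116, 116, 116]
t=4: [140, 140, 140, 140, 140, 140, 140, 140, 140, 140]
t=5: [122, 122, 122, 122, 122, 122, 122, 122, 122, 122]
t=6: [144, 144, 144, 144, 144, 144, 144, 144, 144, 144]
t=7: [117, 117, 117, 117, 117, 117, 117, 117, 117, 117]
t=8: [142, 142, 142, 142, 142, 142, 142, 142, 142, 142]
t=9: [119, 119, 119, 119, 119, 119, 119, 119, 119, 119]

Answer: [119, 119, 119, 119, 119, 119, 119, 119, 119, 119]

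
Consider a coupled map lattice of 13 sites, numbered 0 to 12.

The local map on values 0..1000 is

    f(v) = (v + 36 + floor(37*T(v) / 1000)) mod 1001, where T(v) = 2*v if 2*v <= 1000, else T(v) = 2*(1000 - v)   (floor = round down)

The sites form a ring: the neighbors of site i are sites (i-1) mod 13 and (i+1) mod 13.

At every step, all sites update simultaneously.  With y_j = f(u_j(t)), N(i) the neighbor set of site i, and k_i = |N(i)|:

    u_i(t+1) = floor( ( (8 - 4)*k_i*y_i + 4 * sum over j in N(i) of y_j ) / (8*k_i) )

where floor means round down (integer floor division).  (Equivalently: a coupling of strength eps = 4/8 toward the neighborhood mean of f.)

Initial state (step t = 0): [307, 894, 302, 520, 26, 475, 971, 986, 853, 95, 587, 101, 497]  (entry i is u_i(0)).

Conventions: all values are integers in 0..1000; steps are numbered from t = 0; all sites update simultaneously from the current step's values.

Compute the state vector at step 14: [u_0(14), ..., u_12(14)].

Answer: [425, 475, 571, 678, 821, 705, 462, 541, 613, 597, 625, 572, 474]

Derivation:
t=0: [307, 894, 302, 520, 26, 475, 971, 986, 853, 95, 587, 101, 497]
t=1: [559, 649, 562, 401, 315, 290, 146, 237, 489, 457, 397, 377, 411]
t=2: [610, 669, 609, 484, 390, 315, 255, 333, 484, 518, 472, 454, 505]
t=3: [663, 701, 657, 559, 459, 377, 346, 412, 523, 568, 549, 541, 587]
t=4: [714, 739, 705, 625, 530, 453, 433, 489, 575, 620, 620, 622, 659]
t=5: [764, 780, 751, 684, 602, 536, 521, 566, 632, 673, 684, 693, 724]
t=6: [811, 821, 796, 739, 670, 617, 606, 638, 689, 726, 742, 756, 782]
t=7: [856, 861, 839, 791, 733, 690, 680, 704, 744, 777, 796, 812, 834]
t=8: [898, 900, 880, 839, 791, 755, 746, 764, 796, 825, 846, 862, 881]
t=9: [937, 937, 919, 884, 844, 815, 806, 820, 846, 871, 891, 908, 924]
t=10: [974, 972, 956, 926, 893, 868, 861, 871, 892, 915, 934, 950, 964]
t=11: [7, 255, 741, 966, 938, 917, 910, 918, 935, 955, 973, 738, 250]
t=12: [174, 364, 476, 445, 729, 962, 955, 961, 976, 743, 451, 474, 361]
t=13: [323, 405, 508, 589, 770, 944, 996, 751, 455, 532, 595, 508, 403]
t=14: [425, 475, 571, 678, 821, 705, 462, 541, 613, 597, 625, 572, 474]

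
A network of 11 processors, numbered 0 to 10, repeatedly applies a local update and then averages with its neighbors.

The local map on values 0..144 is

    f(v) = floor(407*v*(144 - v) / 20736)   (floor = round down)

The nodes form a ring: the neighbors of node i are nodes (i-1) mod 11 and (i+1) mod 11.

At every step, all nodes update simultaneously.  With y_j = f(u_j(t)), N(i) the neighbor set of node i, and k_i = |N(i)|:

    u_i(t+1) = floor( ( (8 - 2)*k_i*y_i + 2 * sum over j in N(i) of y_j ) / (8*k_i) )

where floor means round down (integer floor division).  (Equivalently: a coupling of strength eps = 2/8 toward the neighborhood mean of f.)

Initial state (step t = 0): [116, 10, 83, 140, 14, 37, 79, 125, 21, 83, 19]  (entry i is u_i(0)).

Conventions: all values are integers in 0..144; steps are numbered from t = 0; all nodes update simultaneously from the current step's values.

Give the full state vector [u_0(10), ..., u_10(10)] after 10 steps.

Simulating step by step:
t=0: [116, 10, 83, 140, 14, 37, 79, 125, 21, 83, 19]
t=1: [56, 39, 78, 24, 37, 74, 90, 53, 55, 86, 54]
t=2: [93, 84, 92, 64, 77, 97, 95, 94, 95, 96, 95]
t=3: [93, 96, 94, 99, 99, 90, 90, 91, 91, 90, 91]
t=4: [92, 90, 91, 87, 88, 94, 94, 94, 94, 94, 94]
t=5: [93, 94, 94, 96, 95, 92, 92, 92, 92, 92, 92]
t=6: [92, 92, 91, 90, 91, 92, 93, 93, 93, 93, 93]
t=7: [93, 93, 94, 94, 94, 93, 93, 93, 93, 93, 93]
t=8: [93, 92, 92, 92, 92, 92, 93, 93, 93, 93, 93]
t=9: [93, 93, 93, 93, 93, 93, 93, 93, 93, 93, 93]
t=10: [93, 93, 93, 93, 93, 93, 93, 93, 93, 93, 93]

Answer: [93, 93, 93, 93, 93, 93, 93, 93, 93, 93, 93]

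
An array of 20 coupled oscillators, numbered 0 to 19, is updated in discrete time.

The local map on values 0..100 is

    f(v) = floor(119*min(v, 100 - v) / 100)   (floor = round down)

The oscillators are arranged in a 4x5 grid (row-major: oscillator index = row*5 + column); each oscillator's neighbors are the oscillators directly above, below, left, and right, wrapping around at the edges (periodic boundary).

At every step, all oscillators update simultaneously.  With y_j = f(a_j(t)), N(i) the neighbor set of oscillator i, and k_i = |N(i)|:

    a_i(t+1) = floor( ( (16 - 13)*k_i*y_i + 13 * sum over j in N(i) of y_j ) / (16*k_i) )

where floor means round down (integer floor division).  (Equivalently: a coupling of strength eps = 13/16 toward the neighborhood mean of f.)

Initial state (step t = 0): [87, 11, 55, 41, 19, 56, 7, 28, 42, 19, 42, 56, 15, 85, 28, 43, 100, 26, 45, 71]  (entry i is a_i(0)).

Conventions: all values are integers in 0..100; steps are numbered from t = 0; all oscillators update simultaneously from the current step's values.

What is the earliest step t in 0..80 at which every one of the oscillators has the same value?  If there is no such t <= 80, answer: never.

Answer: 9
Key observation: Synchronization is absorbing here: once all oscillators are equal they stay equal, and step 9 is the first all-equal step.

Derivation:
t=0: [87, 11, 55, 41, 19, 56, 7, 28, 42, 19, 42, 56, 15, 85, 28, 43, 100, 26, 45, 71]  (not all equal)
t=1: [30, 17, 35, 44, 28, 28, 31, 31, 33, 35, 47, 24, 30, 34, 30, 29, 29, 30, 36, 38]  (not all equal)
t=2: [30, 33, 36, 41, 41, 40, 30, 37, 41, 36, 36, 37, 34, 38, 43, 40, 30, 37, 42, 37]  (not all equal)
t=3: [43, 37, 43, 46, 43, 40, 41, 41, 45, 47, 46, 39, 43, 46, 44, 40, 41, 41, 45, 47]  (not all equal)
t=4: [47, 48, 48, 52, 53, 51, 46, 50, 52, 51, 49, 49, 49, 52, 54, 51, 46, 50, 52, 51]  (not all equal)
t=5: [56, 55, 57, 56, 56, 56, 57, 56, 57, 56, 57, 56, 58, 56, 57, 56, 57, 56, 57, 56]  (not all equal)
t=6: [52, 51, 52, 51, 52, 51, 52, 50, 51, 51, 51, 50, 51, 50, 51, 51, 52, 50, 51, 51]  (not all equal)
t=7: [57, 57, 58, 57, 57, 57, 58, 57, 58, 57, 58, 57, 58, 58, 58, 57, 58, 57, 58, 57]  (not all equal)
t=8: [51, 49, 50, 49, 51, 50, 50, 49, 50, 50, 50, 49, 50, 49, 49, 50, 50, 49, 50, 50]  (not all equal)
t=9: [58, 58, 58, 58, 58, 58, 58, 58, 58, 58, 58, 58, 58, 58, 58, 58, 58, 58, 58, 58]  (all equal)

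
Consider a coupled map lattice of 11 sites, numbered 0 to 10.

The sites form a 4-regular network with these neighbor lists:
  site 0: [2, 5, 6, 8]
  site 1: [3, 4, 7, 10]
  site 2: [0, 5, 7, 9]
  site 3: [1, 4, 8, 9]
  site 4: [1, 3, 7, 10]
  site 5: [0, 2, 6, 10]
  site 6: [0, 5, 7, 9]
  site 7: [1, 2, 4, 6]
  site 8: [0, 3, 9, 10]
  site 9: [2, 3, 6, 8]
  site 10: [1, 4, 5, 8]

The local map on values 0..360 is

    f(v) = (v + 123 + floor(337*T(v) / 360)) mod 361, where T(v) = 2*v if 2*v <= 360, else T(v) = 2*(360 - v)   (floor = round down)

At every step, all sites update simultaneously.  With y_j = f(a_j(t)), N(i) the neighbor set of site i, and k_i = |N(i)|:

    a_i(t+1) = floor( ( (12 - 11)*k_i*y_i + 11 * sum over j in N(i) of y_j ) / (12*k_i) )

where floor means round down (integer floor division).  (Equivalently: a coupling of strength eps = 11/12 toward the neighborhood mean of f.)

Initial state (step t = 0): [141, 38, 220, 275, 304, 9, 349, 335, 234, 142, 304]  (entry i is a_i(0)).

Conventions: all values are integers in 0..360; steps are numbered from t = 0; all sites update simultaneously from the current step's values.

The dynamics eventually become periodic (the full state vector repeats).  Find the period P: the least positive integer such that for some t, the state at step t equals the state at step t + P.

Answer: 2
Key observation: The state at step 21, [231, 231, 231, 231, 231, 231, 231, 231, 231, 231, 231], reappears at step 23 — and no state repeats earlier — so the cycle the system enters has period 2.

Derivation:
t=0: [141, 38, 220, 275, 304, 9, 349, 335, 234, 142, 304]
t=1: [186, 174, 163, 200, 183, 175, 154, 189, 179, 197, 193]
t=2: [245, 268, 264, 268, 265, 245, 262, 245, 267, 244, 269]
t=3: [210, 206, 220, 207, 206, 209, 220, 205, 211, 205, 207]
t=4: [248, 255, 253, 255, 255, 249, 253, 250, 254, 249, 254]
t=5: [215, 214, 217, 214, 214, 215, 217, 214, 215, 214, 214]
t=6: [247, 249, 248, 248, 249, 247, 248, 247, 248, 247, 248]
t=7: [219, 218, 219, 218, 218, 219, 219, 218, 219, 219, 218]
t=8: [244, 245, 244, 244, 245, 244, 244, 244, 244, 244, 244]
t=9: [223, 222, 223, 222, 222, 223, 223, 222, 223, 223, 222]
t=10: [241, 242, 241, 241, 242, 241, 241, 241, 241, 241, 241]
t=11: [225, 224, 225, 224, 224, 225, 225, 224, 225, 225, 224]
t=12: [239, 240, 239, 239, 240, 239, 239, 239, 239, 239, 239]
t=13: [227, 226, 227, 226, 226, 227, 227, 226, 227, 227, 226]
t=14: [238, 238, 238, 238, 238, 238, 238, 238, 238, 238, 238]
t=15: [228, 228, 228, 228, 228, 228, 228, 228, 228, 228, 228]
t=16: [237, 237, 237, 237, 237, 237, 237, 237, 237, 237, 237]
t=17: [229, 229, 229, 229, 229, 229, 229, 229, 229, 229, 229]
t=18: [236, 236, 236, 236, 236, 236, 236, 236, 236, 236, 236]
t=19: [230, 230, 230, 230, 230, 230, 230, 230, 230, 230, 230]
t=20: [235, 235, 235, 235, 235, 235, 235, 235, 235, 235, 235]
t=21: [231, 231, 231, 231, 231, 231, 231, 231, 231, 231, 231]
t=22: [234, 234, 234, 234, 234, 234, 234, 234, 234, 234, 234]
t=23: [231, 231, 231, 231, 231, 231, 231, 231, 231, 231, 231]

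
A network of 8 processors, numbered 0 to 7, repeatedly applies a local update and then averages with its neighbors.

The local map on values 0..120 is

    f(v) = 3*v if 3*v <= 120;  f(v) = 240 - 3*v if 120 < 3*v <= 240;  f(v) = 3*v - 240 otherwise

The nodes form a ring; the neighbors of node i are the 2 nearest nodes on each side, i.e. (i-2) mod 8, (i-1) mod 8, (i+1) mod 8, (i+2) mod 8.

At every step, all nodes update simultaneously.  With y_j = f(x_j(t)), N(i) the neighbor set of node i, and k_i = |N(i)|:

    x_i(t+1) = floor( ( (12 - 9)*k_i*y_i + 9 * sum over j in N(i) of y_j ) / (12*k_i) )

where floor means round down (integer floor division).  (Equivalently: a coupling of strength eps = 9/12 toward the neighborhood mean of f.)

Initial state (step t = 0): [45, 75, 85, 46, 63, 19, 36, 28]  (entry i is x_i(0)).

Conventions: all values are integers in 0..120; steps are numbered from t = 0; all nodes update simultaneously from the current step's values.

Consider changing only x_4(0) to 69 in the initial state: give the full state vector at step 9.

Simulating step by step:
t=0: [45, 75, 85, 46, 69, 19, 36, 28]
t=1: [67, 61, 51, 48, 61, 75, 79, 74]
t=2: [40, 59, 68, 64, 51, 36, 24, 25]
t=3: [76, 68, 68, 67, 71, 79, 91, 86]
t=4: [26, 28, 30, 28, 27, 22, 19, 20]
t=5: [74, 79, 83, 81, 75, 69, 67, 68]
t=6: [20, 13, 9, 12, 19, 25, 28, 26]
t=7: [57, 47, 42, 46, 55, 66, 71, 67]
t=8: [69, 85, 93, 87, 72, 56, 48, 54]
t=9: [51, 35, 27, 33, 48, 59, 62, 60]

Answer: [51, 35, 27, 33, 48, 59, 62, 60]
Key observation: This trace re-runs the system from the modified initial state.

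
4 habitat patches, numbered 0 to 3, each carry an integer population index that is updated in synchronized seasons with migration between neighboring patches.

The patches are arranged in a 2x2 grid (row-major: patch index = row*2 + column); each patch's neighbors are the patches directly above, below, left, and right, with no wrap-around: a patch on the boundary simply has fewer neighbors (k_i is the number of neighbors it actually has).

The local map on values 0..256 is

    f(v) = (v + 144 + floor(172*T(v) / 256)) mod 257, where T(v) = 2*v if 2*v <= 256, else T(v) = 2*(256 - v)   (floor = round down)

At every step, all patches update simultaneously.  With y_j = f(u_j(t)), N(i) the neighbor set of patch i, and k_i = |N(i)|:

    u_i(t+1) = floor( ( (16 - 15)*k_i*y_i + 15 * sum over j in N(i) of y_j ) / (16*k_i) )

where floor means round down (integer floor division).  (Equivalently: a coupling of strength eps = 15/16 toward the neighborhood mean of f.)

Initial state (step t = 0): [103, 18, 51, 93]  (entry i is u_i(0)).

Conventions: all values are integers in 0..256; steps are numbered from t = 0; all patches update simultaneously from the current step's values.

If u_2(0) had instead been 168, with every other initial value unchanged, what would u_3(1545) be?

Answer: u_3(1545) = 172
Key observation: The state at step 3, [172, 172, 172, 172], reappears at step 5: the system is in a cycle of period 2 from step 3 on.  Therefore the state at step 1545 equals the state at step 3 + ((1545 - 3) mod 2) = 3, which is [172, 172, 172, 172].

Derivation:
t=0: [103, 18, 168, 93]
t=1: [176, 120, 119, 174]
t=2: [166, 170, 170, 166]
t=3: [172, 172, 172, 172]
t=4: [171, 171, 171, 171]
t=5: [172, 172, 172, 172]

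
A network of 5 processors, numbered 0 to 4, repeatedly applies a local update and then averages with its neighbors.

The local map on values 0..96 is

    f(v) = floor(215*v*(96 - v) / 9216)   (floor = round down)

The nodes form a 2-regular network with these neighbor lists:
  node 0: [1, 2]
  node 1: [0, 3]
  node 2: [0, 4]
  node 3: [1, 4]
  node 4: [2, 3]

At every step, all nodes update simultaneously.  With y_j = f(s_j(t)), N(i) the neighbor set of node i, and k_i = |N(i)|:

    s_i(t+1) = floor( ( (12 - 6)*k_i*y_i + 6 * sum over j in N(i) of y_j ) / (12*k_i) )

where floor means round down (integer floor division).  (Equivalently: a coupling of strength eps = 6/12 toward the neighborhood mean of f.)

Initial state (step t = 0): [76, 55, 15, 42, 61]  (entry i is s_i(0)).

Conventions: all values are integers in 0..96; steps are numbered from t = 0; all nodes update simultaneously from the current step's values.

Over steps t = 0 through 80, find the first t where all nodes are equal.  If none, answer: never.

Answer: 3
Key observation: Synchronization is absorbing here: once all nodes are equal they stay equal, and step 3 is the first all-equal step.

Derivation:
t=0: [76, 55, 15, 42, 61]  (not all equal)
t=1: [37, 47, 35, 51, 44]  (not all equal)
t=2: [50, 52, 50, 53, 52]  (not all equal)
t=3: [53, 53, 53, 53, 53]  (all equal)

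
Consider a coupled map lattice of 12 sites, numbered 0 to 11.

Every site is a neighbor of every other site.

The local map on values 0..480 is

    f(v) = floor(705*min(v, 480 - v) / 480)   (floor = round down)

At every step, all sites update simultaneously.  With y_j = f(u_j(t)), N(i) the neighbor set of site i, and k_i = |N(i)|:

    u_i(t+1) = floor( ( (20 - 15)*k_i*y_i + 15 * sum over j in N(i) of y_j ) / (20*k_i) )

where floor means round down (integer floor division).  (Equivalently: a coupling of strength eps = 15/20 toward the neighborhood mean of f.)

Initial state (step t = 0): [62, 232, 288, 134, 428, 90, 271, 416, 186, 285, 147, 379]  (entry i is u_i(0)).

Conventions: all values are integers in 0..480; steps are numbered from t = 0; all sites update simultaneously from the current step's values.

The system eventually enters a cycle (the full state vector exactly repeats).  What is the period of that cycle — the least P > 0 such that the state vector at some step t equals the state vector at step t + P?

Simulating step by step:
t=0: [62, 232, 288, 134, 428, 90, 271, 416, 186, 285, 147, 379]
t=1: [182, 228, 217, 201, 180, 190, 221, 183, 215, 218, 205, 193]
t=2: [291, 304, 301, 296, 291, 294, 302, 292, 300, 301, 298, 294]
t=3: [269, 266, 267, 268, 269, 269, 267, 269, 267, 267, 268, 269]
t=4: [310, 311, 310, 310, 310, 310, 310, 310, 310, 310, 310, 310]
t=5: [248, 248, 248, 248, 248, 248, 248, 248, 248, 248, 248, 248]
t=6: [340, 340, 340, 340, 340, 340, 340, 340, 340, 340, 340, 340]
t=7: [205, 205, 205, 205, 205, 205, 205, 205, 205, 205, 205, 205]
t=8: [301, 301, 301, 301, 301, 301, 301, 301, 301, 301, 301, 301]
t=9: [262, 262, 262, 262, 262, 262, 262, 262, 262, 262, 262, 262]
t=10: [320, 320, 320, 320, 320, 320, 320, 320, 320, 320, 320, 320]
t=11: [235, 235, 235, 235, 235, 235, 235, 235, 235, 235, 235, 235]
t=12: [345, 345, 345, 345, 345, 345, 345, 345, 345, 345, 345, 345]
t=13: [198, 198, 198, 198, 198, 198, 198, 198, 198, 198, 198, 198]
t=14: [290, 290, 290, 290, 290, 290, 290, 290, 290, 290, 290, 290]
t=15: [279, 279, 279, 279, 279, 279, 279, 279, 279, 279, 279, 279]
t=16: [295, 295, 295, 295, 295, 295, 295, 295, 295, 295, 295, 295]
t=17: [271, 271, 271, 271, 271, 271, 271, 271, 271, 271, 271, 271]
t=18: [306, 306, 306, 306, 306, 306, 306, 306, 306, 306, 306, 306]
t=19: [255, 255, 255, 255, 255, 255, 255, 255, 255, 255, 255, 255]
t=20: [330, 330, 330, 330, 330, 330, 330, 330, 330, 330, 330, 330]
t=21: [220, 220, 220, 220, 220, 220, 220, 220, 220, 220, 220, 220]
t=22: [323, 323, 323, 323, 323, 323, 323, 323, 323, 323, 323, 323]
t=23: [230, 230, 230, 230, 230, 230, 230, 230, 230, 230, 230, 230]
t=24: [337, 337, 337, 337, 337, 337, 337, 337, 337, 337, 337, 337]
t=25: [210, 210, 210, 210, 210, 210, 210, 210, 210, 210, 210, 210]
t=26: [308, 308, 308, 308, 308, 308, 308, 308, 308, 308, 308, 308]
t=27: [252, 252, 252, 252, 252, 252, 252, 252, 252, 252, 252, 252]
t=28: [334, 334, 334, 334, 334, 334, 334, 334, 334, 334, 334, 334]
t=29: [214, 214, 214, 214, 214, 214, 214, 214, 214, 214, 214, 214]
t=30: [314, 314, 314, 314, 314, 314, 314, 314, 314, 314, 314, 314]
t=31: [243, 243, 243, 243, 243, 243, 243, 243, 243, 243, 243, 243]
t=32: [348, 348, 348, 348, 348, 348, 348, 348, 348, 348, 348, 348]
t=33: [193, 193, 193, 193, 193, 193, 193, 193, 193, 193, 193, 193]
t=34: [283, 283, 283, 283, 283, 283, 283, 283, 283, 283, 283, 283]
t=35: [289, 289, 289, 289, 289, 289, 289, 289, 289, 289, 289, 289]
t=36: [280, 280, 280, 280, 280, 280, 280, 280, 280, 280, 280, 280]
t=37: [293, 293, 293, 293, 293, 293, 293, 293, 293, 293, 293, 293]
t=38: [274, 274, 274, 274, 274, 274, 274, 274, 274, 274, 274, 274]
t=39: [302, 302, 302, 302, 302, 302, 302, 302, 302, 302, 302, 302]
t=40: [261, 261, 261, 261, 261, 261, 261, 261, 261, 261, 261, 261]
t=41: [321, 321, 321, 321, 321, 321, 321, 321, 321, 321, 321, 321]
t=42: [233, 233, 233, 233, 233, 233, 233, 233, 233, 233, 233, 233]
t=43: [342, 342, 342, 342, 342, 342, 342, 342, 342, 342, 342, 342]
t=44: [202, 202, 202, 202, 202, 202, 202, 202, 202, 202, 202, 202]
t=45: [296, 296, 296, 296, 296, 296, 296, 296, 296, 296, 296, 296]
t=46: [270, 270, 270, 270, 270, 270, 270, 270, 270, 270, 270, 270]
t=47: [308, 308, 308, 308, 308, 308, 308, 308, 308, 308, 308, 308]

Answer: 21
Key observation: The state at step 26, [308, 308, 308, 308, 308, 308, 308, 308, 308, 308, 308, 308], reappears at step 47 — and no state repeats earlier — so the cycle the system enters has period 21.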